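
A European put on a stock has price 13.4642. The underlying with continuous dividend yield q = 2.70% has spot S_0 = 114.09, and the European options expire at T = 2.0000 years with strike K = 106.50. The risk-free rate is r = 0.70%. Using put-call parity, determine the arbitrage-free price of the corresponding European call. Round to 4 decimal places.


Answer: Call price = 16.5373

Derivation:
Put-call parity: C - P = S_0 * exp(-qT) - K * exp(-rT).
S_0 * exp(-qT) = 114.0900 * 0.94743211 = 108.09252903
K * exp(-rT) = 106.5000 * 0.98609754 = 105.01938846
C = P + S*exp(-qT) - K*exp(-rT)
C = 13.4642 + 108.09252903 - 105.01938846 = 16.5373


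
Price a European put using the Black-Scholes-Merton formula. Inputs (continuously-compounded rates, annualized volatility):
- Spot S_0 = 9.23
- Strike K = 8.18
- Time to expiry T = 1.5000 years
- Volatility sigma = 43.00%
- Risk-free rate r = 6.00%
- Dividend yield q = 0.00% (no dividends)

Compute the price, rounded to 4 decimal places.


Answer: Price = 0.9912

Derivation:
d1 = (ln(S/K) + (r - q + 0.5*sigma^2) * T) / (sigma * sqrt(T)) = 0.66353050
d2 = d1 - sigma * sqrt(T) = 0.13689020
exp(-rT) = 0.91393119; exp(-qT) = 1.00000000
P = K * exp(-rT) * N(-d2) - S_0 * exp(-qT) * N(-d1)
N(-d1) = 0.25349543; N(-d2) = 0.44555879
P = 8.1800 * 0.91393119 * 0.44555879 - 9.2300 * 1.00000000 * 0.25349543 = 0.9912


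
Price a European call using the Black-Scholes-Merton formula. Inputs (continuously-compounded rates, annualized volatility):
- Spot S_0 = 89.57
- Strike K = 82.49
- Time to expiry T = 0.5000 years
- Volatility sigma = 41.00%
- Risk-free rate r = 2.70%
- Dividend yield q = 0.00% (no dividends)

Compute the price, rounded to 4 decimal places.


d1 = (ln(S/K) + (r - q + 0.5*sigma^2) * T) / (sigma * sqrt(T)) = 0.47554955
d2 = d1 - sigma * sqrt(T) = 0.18563577
exp(-rT) = 0.98659072; exp(-qT) = 1.00000000
C = S_0 * exp(-qT) * N(d1) - K * exp(-rT) * N(d2)
N(d1) = 0.68280234; N(d2) = 0.57363480
C = 89.5700 * 1.00000000 * 0.68280234 - 82.4900 * 0.98659072 * 0.57363480 = 14.4740

Answer: Price = 14.4740


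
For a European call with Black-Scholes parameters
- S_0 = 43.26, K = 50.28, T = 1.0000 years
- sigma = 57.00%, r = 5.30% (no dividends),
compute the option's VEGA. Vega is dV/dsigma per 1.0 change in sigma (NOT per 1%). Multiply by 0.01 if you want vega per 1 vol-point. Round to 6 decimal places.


Answer: Vega = 17.146150

Derivation:
d1 = 0.1141597137; d2 = -0.4558402863
phi(d1) = 0.3963511361; exp(-qT) = 1.0000000000; exp(-rT) = 0.9483800125
Vega = S * exp(-qT) * phi(d1) * sqrt(T) = 43.2600 * 1.0000000000 * 0.3963511361 * 1.0000000000 = 17.146150


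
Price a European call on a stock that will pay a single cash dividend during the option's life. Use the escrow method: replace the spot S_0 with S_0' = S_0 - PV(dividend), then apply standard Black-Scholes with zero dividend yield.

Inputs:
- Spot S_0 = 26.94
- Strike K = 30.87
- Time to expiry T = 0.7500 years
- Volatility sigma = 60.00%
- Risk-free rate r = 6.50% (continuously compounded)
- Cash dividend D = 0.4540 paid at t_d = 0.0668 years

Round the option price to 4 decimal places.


PV(D) = D * exp(-r * t_d) = 0.4540 * 0.99566741 = 0.45203301
S_0' = S_0 - PV(D) = 26.9400 - 0.45203301 = 26.48796699
d1 = (ln(S_0'/K) + (r + sigma^2/2)*T) / (sigma*sqrt(T)) = 0.05899695
d2 = d1 - sigma*sqrt(T) = -0.46061829
exp(-rT) = 0.95241920
N(d1) = 0.52352273; N(d2) = 0.32253624
C = S_0' * N(d1) - K * exp(-rT) * N(d2) = 26.48796699 * 0.52352273 - 30.8700 * 0.95241920 * 0.32253624 = 4.3841

Answer: Price = 4.3841


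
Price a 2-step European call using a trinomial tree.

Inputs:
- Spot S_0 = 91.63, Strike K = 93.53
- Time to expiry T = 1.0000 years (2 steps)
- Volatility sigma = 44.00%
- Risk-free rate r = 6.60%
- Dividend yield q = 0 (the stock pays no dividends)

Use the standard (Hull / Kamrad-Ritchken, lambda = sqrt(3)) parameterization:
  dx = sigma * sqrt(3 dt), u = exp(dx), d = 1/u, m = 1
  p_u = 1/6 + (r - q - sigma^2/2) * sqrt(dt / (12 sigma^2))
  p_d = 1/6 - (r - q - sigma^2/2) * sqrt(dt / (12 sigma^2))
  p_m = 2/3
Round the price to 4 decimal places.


Answer: Price = V(0,0) = 15.9024

Derivation:
dt = T/N = 0.500000; dx = sigma*sqrt(3*dt) = 0.538888
u = exp(dx) = 1.714099; d = 1/u = 0.583397
p_u = 0.152378, p_m = 0.666667, p_d = 0.180955
Discount per step: exp(-r*dt) = 0.967539
Stock lattice S(k, j) with j the centered position index:
  k=0: S(0,+0) = 91.6300
  k=1: S(1,-1) = 53.4566; S(1,+0) = 91.6300; S(1,+1) = 157.0629
  k=2: S(2,-2) = 31.1864; S(2,-1) = 53.4566; S(2,+0) = 91.6300; S(2,+1) = 157.0629; S(2,+2) = 269.2214
Terminal payoffs V(N, j) = max(S_T - K, 0):
  V(2,-2) = 0.000000; V(2,-1) = 0.000000; V(2,+0) = 0.000000; V(2,+1) = 63.532917; V(2,+2) = 175.691434
Backward induction: V(k, j) = exp(-r*dt) * [p_u * V(k+1, j+1) + p_m * V(k+1, j) + p_d * V(k+1, j-1)]
  V(1,-1) = exp(-r*dt) * [p_u*0.000000 + p_m*0.000000 + p_d*0.000000] = 0.000000
  V(1,+0) = exp(-r*dt) * [p_u*63.532917 + p_m*0.000000 + p_d*0.000000] = 9.366758
  V(1,+1) = exp(-r*dt) * [p_u*175.691434 + p_m*63.532917 + p_d*0.000000] = 66.882828
  V(0,+0) = exp(-r*dt) * [p_u*66.882828 + p_m*9.366758 + p_d*0.000000] = 15.902440


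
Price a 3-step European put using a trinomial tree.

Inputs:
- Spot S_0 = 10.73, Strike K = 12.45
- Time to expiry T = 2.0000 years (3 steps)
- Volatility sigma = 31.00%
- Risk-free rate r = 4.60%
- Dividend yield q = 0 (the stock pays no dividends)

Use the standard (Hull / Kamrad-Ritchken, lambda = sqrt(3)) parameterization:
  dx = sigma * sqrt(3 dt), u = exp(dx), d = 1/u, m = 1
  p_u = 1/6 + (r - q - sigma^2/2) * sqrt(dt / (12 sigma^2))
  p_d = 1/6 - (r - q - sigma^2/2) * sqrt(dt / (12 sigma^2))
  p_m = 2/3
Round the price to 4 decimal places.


dt = T/N = 0.666667; dx = sigma*sqrt(3*dt) = 0.438406
u = exp(dx) = 1.550234; d = 1/u = 0.645064
p_u = 0.165108, p_m = 0.666667, p_d = 0.168225
Discount per step: exp(-r*dt) = 0.969799
Stock lattice S(k, j) with j the centered position index:
  k=0: S(0,+0) = 10.7300
  k=1: S(1,-1) = 6.9215; S(1,+0) = 10.7300; S(1,+1) = 16.6340
  k=2: S(2,-2) = 4.4648; S(2,-1) = 6.9215; S(2,+0) = 10.7300; S(2,+1) = 16.6340; S(2,+2) = 25.7866
  k=3: S(3,-3) = 2.8801; S(3,-2) = 4.4648; S(3,-1) = 6.9215; S(3,+0) = 10.7300; S(3,+1) = 16.6340; S(3,+2) = 25.7866; S(3,+3) = 39.9753
Terminal payoffs V(N, j) = max(K - S_T, 0):
  V(3,-3) = 9.569900; V(3,-2) = 7.985170; V(3,-1) = 5.528466; V(3,+0) = 1.720000; V(3,+1) = 0.000000; V(3,+2) = 0.000000; V(3,+3) = 0.000000
Backward induction: V(k, j) = exp(-r*dt) * [p_u * V(k+1, j+1) + p_m * V(k+1, j) + p_d * V(k+1, j-1)]
  V(2,-2) = exp(-r*dt) * [p_u*5.528466 + p_m*7.985170 + p_d*9.569900] = 7.609177
  V(2,-1) = exp(-r*dt) * [p_u*1.720000 + p_m*5.528466 + p_d*7.985170] = 5.152481
  V(2,+0) = exp(-r*dt) * [p_u*0.000000 + p_m*1.720000 + p_d*5.528466] = 2.013976
  V(2,+1) = exp(-r*dt) * [p_u*0.000000 + p_m*0.000000 + p_d*1.720000] = 0.280609
  V(2,+2) = exp(-r*dt) * [p_u*0.000000 + p_m*0.000000 + p_d*0.000000] = 0.000000
  V(1,-1) = exp(-r*dt) * [p_u*2.013976 + p_m*5.152481 + p_d*7.609177] = 4.895125
  V(1,+0) = exp(-r*dt) * [p_u*0.280609 + p_m*2.013976 + p_d*5.152481] = 2.187633
  V(1,+1) = exp(-r*dt) * [p_u*0.000000 + p_m*0.280609 + p_d*2.013976] = 0.509992
  V(0,+0) = exp(-r*dt) * [p_u*0.509992 + p_m*2.187633 + p_d*4.895125] = 2.294650

Answer: Price = V(0,0) = 2.2947


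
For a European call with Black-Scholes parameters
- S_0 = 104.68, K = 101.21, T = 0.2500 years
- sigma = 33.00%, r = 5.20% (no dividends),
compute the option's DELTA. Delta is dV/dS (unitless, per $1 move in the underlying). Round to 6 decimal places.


d1 = 0.3655940089; d2 = 0.2005940089
phi(d1) = 0.3731525272; exp(-qT) = 1.0000000000; exp(-rT) = 0.9870841350
N(d1) = 0.6426659768
Delta = exp(-qT) * N(d1) = 1.0000000000 * 0.6426659768 = 0.642666

Answer: Delta = 0.642666


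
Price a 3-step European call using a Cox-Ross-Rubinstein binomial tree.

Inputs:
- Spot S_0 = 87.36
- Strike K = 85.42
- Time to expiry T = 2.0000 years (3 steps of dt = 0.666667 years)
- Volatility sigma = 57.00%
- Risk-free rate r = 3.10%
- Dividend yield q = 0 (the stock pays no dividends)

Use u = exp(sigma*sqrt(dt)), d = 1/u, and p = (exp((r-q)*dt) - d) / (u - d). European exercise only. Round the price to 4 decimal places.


dt = T/N = 0.666667
u = exp(sigma*sqrt(dt)) = 1.592656; d = 1/u = 0.627882
p = (exp((r-q)*dt) - d) / (u - d) = 0.407349
Discount per step: exp(-r*dt) = 0.979545
Stock lattice S(k, i) with i counting down-moves:
  k=0: S(0,0) = 87.3600
  k=1: S(1,0) = 139.1344; S(1,1) = 54.8518
  k=2: S(2,0) = 221.5933; S(2,1) = 87.3600; S(2,2) = 34.4404
  k=3: S(3,0) = 352.9219; S(3,1) = 139.1344; S(3,2) = 54.8518; S(3,3) = 21.6245
Terminal payoffs V(N, i) = max(S_T - K, 0):
  V(3,0) = 267.501857; V(3,1) = 53.714427; V(3,2) = 0.000000; V(3,3) = 0.000000
Backward induction: V(k, i) = exp(-r*dt) * [p * V(k+1, i) + (1-p) * V(k+1, i+1)].
  V(2,0) = exp(-r*dt) * [p*267.501857 + (1-p)*53.714427] = 137.920506
  V(2,1) = exp(-r*dt) * [p*53.714427 + (1-p)*0.000000] = 21.432961
  V(2,2) = exp(-r*dt) * [p*0.000000 + (1-p)*0.000000] = 0.000000
  V(1,0) = exp(-r*dt) * [p*137.920506 + (1-p)*21.432961] = 67.475051
  V(1,1) = exp(-r*dt) * [p*21.432961 + (1-p)*0.000000] = 8.552112
  V(0,0) = exp(-r*dt) * [p*67.475051 + (1-p)*8.552112] = 31.888428

Answer: Price = V(0,0) = 31.8884


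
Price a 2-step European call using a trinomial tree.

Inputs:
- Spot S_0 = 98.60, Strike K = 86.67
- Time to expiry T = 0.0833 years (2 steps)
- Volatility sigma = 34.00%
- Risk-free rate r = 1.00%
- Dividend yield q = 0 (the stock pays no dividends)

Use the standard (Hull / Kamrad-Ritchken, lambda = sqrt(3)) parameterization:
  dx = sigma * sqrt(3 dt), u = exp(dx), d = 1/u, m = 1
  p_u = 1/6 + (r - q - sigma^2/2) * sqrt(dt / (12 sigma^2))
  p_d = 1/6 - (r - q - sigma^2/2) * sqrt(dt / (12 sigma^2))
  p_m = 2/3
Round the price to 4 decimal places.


dt = T/N = 0.041650; dx = sigma*sqrt(3*dt) = 0.120184
u = exp(dx) = 1.127704; d = 1/u = 0.886757
p_u = 0.158384, p_m = 0.666667, p_d = 0.174949
Discount per step: exp(-r*dt) = 0.999584
Stock lattice S(k, j) with j the centered position index:
  k=0: S(0,+0) = 98.6000
  k=1: S(1,-1) = 87.4343; S(1,+0) = 98.6000; S(1,+1) = 111.1917
  k=2: S(2,-2) = 77.5330; S(2,-1) = 87.4343; S(2,+0) = 98.6000; S(2,+1) = 111.1917; S(2,+2) = 125.3913
Terminal payoffs V(N, j) = max(S_T - K, 0):
  V(2,-2) = 0.000000; V(2,-1) = 0.764256; V(2,+0) = 11.930000; V(2,+1) = 24.521659; V(2,+2) = 38.721329
Backward induction: V(k, j) = exp(-r*dt) * [p_u * V(k+1, j+1) + p_m * V(k+1, j) + p_d * V(k+1, j-1)]
  V(1,-1) = exp(-r*dt) * [p_u*11.930000 + p_m*0.764256 + p_d*0.000000] = 2.398027
  V(1,+0) = exp(-r*dt) * [p_u*24.521659 + p_m*11.930000 + p_d*0.764256] = 11.965895
  V(1,+1) = exp(-r*dt) * [p_u*38.721329 + p_m*24.521659 + p_d*11.930000] = 24.557529
  V(0,+0) = exp(-r*dt) * [p_u*24.557529 + p_m*11.965895 + p_d*2.398027] = 12.281202

Answer: Price = V(0,0) = 12.2812


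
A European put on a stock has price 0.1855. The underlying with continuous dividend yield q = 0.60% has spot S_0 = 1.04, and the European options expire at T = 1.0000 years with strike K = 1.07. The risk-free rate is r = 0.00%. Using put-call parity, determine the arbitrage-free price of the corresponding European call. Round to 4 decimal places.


Put-call parity: C - P = S_0 * exp(-qT) - K * exp(-rT).
S_0 * exp(-qT) = 1.0400 * 0.99401796 = 1.03377868
K * exp(-rT) = 1.0700 * 1.00000000 = 1.07000000
C = P + S*exp(-qT) - K*exp(-rT)
C = 0.1855 + 1.03377868 - 1.07000000 = 0.1493

Answer: Call price = 0.1493


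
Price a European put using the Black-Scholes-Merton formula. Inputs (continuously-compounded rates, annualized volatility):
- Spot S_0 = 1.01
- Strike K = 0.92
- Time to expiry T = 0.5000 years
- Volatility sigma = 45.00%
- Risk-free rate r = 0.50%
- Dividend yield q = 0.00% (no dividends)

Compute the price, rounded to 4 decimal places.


Answer: Price = 0.0811

Derivation:
d1 = (ln(S/K) + (r - q + 0.5*sigma^2) * T) / (sigma * sqrt(T)) = 0.46026976
d2 = d1 - sigma * sqrt(T) = 0.14207171
exp(-rT) = 0.99750312; exp(-qT) = 1.00000000
P = K * exp(-rT) * N(-d2) - S_0 * exp(-qT) * N(-d1)
N(-d1) = 0.32266130; N(-d2) = 0.44351168
P = 0.9200 * 0.99750312 * 0.44351168 - 1.0100 * 1.00000000 * 0.32266130 = 0.0811


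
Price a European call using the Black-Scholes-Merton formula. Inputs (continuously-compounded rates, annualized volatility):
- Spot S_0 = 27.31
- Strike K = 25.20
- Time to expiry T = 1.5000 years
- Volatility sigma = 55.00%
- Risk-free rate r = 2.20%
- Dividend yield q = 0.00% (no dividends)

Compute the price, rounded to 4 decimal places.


Answer: Price = 8.3732

Derivation:
d1 = (ln(S/K) + (r - q + 0.5*sigma^2) * T) / (sigma * sqrt(T)) = 0.50516486
d2 = d1 - sigma * sqrt(T) = -0.16844482
exp(-rT) = 0.96753856; exp(-qT) = 1.00000000
C = S_0 * exp(-qT) * N(d1) - K * exp(-rT) * N(d2)
N(d1) = 0.69327848; N(d2) = 0.43311668
C = 27.3100 * 1.00000000 * 0.69327848 - 25.2000 * 0.96753856 * 0.43311668 = 8.3732


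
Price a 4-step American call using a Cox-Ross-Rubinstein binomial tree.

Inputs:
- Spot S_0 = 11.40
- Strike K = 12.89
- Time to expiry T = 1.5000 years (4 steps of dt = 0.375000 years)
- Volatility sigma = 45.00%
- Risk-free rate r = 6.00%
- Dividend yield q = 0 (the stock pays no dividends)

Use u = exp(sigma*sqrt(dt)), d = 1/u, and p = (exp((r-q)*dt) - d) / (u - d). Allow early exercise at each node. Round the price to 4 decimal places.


dt = T/N = 0.375000
u = exp(sigma*sqrt(dt)) = 1.317278; d = 1/u = 0.759141
p = (exp((r-q)*dt) - d) / (u - d) = 0.472310
Discount per step: exp(-r*dt) = 0.977751
Stock lattice S(k, i) with i counting down-moves:
  k=0: S(0,0) = 11.4000
  k=1: S(1,0) = 15.0170; S(1,1) = 8.6542
  k=2: S(2,0) = 19.7815; S(2,1) = 11.4000; S(2,2) = 6.5698
  k=3: S(3,0) = 26.0578; S(3,1) = 15.0170; S(3,2) = 8.6542; S(3,3) = 4.9874
  k=4: S(4,0) = 34.3253; S(4,1) = 19.7815; S(4,2) = 11.4000; S(4,3) = 6.5698; S(4,4) = 3.7861
Terminal payoffs V(N, i) = max(S_T - K, 0):
  V(4,0) = 21.435336; V(4,1) = 6.891527; V(4,2) = 0.000000; V(4,3) = 0.000000; V(4,4) = 0.000000
Backward induction: V(k, i) = exp(-r*dt) * [p * V(k+1, i) + (1-p) * V(k+1, i+1)]; then take max(V_cont, immediate exercise) for American.
  V(3,0) = exp(-r*dt) * [p*21.435336 + (1-p)*6.891527] = 13.454560; exercise = 13.167774; V(3,0) = max -> 13.454560
  V(3,1) = exp(-r*dt) * [p*6.891527 + (1-p)*0.000000] = 3.182522; exercise = 2.126971; V(3,1) = max -> 3.182522
  V(3,2) = exp(-r*dt) * [p*0.000000 + (1-p)*0.000000] = 0.000000; exercise = 0.000000; V(3,2) = max -> 0.000000
  V(3,3) = exp(-r*dt) * [p*0.000000 + (1-p)*0.000000] = 0.000000; exercise = 0.000000; V(3,3) = max -> 0.000000
  V(2,0) = exp(-r*dt) * [p*13.454560 + (1-p)*3.182522] = 7.855363; exercise = 6.891527; V(2,0) = max -> 7.855363
  V(2,1) = exp(-r*dt) * [p*3.182522 + (1-p)*0.000000] = 1.469695; exercise = 0.000000; V(2,1) = max -> 1.469695
  V(2,2) = exp(-r*dt) * [p*0.000000 + (1-p)*0.000000] = 0.000000; exercise = 0.000000; V(2,2) = max -> 0.000000
  V(1,0) = exp(-r*dt) * [p*7.855363 + (1-p)*1.469695] = 4.385911; exercise = 2.126971; V(1,0) = max -> 4.385911
  V(1,1) = exp(-r*dt) * [p*1.469695 + (1-p)*0.000000] = 0.678708; exercise = 0.000000; V(1,1) = max -> 0.678708
  V(0,0) = exp(-r*dt) * [p*4.385911 + (1-p)*0.678708] = 2.375602; exercise = 0.000000; V(0,0) = max -> 2.375602

Answer: Price = V(0,0) = 2.3756


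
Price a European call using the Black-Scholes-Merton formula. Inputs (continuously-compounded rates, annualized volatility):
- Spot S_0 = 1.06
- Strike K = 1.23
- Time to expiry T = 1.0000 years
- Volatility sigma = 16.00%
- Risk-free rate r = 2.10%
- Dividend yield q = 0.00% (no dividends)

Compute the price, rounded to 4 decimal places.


d1 = (ln(S/K) + (r - q + 0.5*sigma^2) * T) / (sigma * sqrt(T)) = -0.71840788
d2 = d1 - sigma * sqrt(T) = -0.87840788
exp(-rT) = 0.97921896; exp(-qT) = 1.00000000
C = S_0 * exp(-qT) * N(d1) - K * exp(-rT) * N(d2)
N(d1) = 0.23625291; N(d2) = 0.18986120
C = 1.0600 * 1.00000000 * 0.23625291 - 1.2300 * 0.97921896 * 0.18986120 = 0.0218

Answer: Price = 0.0218


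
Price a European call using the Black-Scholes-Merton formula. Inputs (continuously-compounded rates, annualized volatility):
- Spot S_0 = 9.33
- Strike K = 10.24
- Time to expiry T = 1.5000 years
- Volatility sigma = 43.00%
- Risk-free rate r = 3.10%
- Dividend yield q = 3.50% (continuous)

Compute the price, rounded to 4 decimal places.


d1 = (ln(S/K) + (r - q + 0.5*sigma^2) * T) / (sigma * sqrt(T)) = 0.07520958
d2 = d1 - sigma * sqrt(T) = -0.45143071
exp(-rT) = 0.95456456; exp(-qT) = 0.94885432
C = S_0 * exp(-qT) * N(d1) - K * exp(-rT) * N(d2)
N(d1) = 0.52997602; N(d2) = 0.32583958
C = 9.3300 * 0.94885432 * 0.52997602 - 10.2400 * 0.95456456 * 0.32583958 = 1.5068

Answer: Price = 1.5068


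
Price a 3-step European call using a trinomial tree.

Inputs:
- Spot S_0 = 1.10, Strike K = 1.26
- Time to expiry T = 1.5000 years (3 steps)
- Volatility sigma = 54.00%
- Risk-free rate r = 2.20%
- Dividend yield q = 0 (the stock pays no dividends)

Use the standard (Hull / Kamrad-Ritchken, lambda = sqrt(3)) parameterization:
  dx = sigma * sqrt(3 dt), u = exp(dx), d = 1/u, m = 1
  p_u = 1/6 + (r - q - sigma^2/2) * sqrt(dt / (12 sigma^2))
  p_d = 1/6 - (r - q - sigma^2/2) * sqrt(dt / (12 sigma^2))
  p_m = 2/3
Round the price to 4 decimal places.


Answer: Price = V(0,0) = 0.2335

Derivation:
dt = T/N = 0.500000; dx = sigma*sqrt(3*dt) = 0.661362
u = exp(dx) = 1.937430; d = 1/u = 0.516148
p_u = 0.119869, p_m = 0.666667, p_d = 0.213464
Discount per step: exp(-r*dt) = 0.989060
Stock lattice S(k, j) with j the centered position index:
  k=0: S(0,+0) = 1.1000
  k=1: S(1,-1) = 0.5678; S(1,+0) = 1.1000; S(1,+1) = 2.1312
  k=2: S(2,-2) = 0.2930; S(2,-1) = 0.5678; S(2,+0) = 1.1000; S(2,+1) = 2.1312; S(2,+2) = 4.1290
  k=3: S(3,-3) = 0.1513; S(3,-2) = 0.2930; S(3,-1) = 0.5678; S(3,+0) = 1.1000; S(3,+1) = 2.1312; S(3,+2) = 4.1290; S(3,+3) = 7.9996
Terminal payoffs V(N, j) = max(S_T - K, 0):
  V(3,-3) = 0.000000; V(3,-2) = 0.000000; V(3,-1) = 0.000000; V(3,+0) = 0.000000; V(3,+1) = 0.871173; V(3,+2) = 2.868997; V(3,+3) = 6.739643
Backward induction: V(k, j) = exp(-r*dt) * [p_u * V(k+1, j+1) + p_m * V(k+1, j) + p_d * V(k+1, j-1)]
  V(2,-2) = exp(-r*dt) * [p_u*0.000000 + p_m*0.000000 + p_d*0.000000] = 0.000000
  V(2,-1) = exp(-r*dt) * [p_u*0.000000 + p_m*0.000000 + p_d*0.000000] = 0.000000
  V(2,+0) = exp(-r*dt) * [p_u*0.871173 + p_m*0.000000 + p_d*0.000000] = 0.103284
  V(2,+1) = exp(-r*dt) * [p_u*2.868997 + p_m*0.871173 + p_d*0.000000] = 0.914571
  V(2,+2) = exp(-r*dt) * [p_u*6.739643 + p_m*2.868997 + p_d*0.871173] = 2.874709
  V(1,-1) = exp(-r*dt) * [p_u*0.103284 + p_m*0.000000 + p_d*0.000000] = 0.012245
  V(1,+0) = exp(-r*dt) * [p_u*0.914571 + p_m*0.103284 + p_d*0.000000] = 0.176533
  V(1,+1) = exp(-r*dt) * [p_u*2.874709 + p_m*0.914571 + p_d*0.103284] = 0.965670
  V(0,+0) = exp(-r*dt) * [p_u*0.965670 + p_m*0.176533 + p_d*0.012245] = 0.233474


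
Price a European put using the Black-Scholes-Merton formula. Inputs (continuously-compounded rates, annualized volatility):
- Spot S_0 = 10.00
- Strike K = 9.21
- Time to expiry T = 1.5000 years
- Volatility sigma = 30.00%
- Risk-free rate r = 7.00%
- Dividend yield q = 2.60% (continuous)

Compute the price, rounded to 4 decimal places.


d1 = (ln(S/K) + (r - q + 0.5*sigma^2) * T) / (sigma * sqrt(T)) = 0.58732026
d2 = d1 - sigma * sqrt(T) = 0.21989680
exp(-rT) = 0.90032452; exp(-qT) = 0.96175071
P = K * exp(-rT) * N(-d2) - S_0 * exp(-qT) * N(-d1)
N(-d1) = 0.27849432; N(-d2) = 0.41297577
P = 9.2100 * 0.90032452 * 0.41297577 - 10.0000 * 0.96175071 * 0.27849432 = 0.7460

Answer: Price = 0.7460


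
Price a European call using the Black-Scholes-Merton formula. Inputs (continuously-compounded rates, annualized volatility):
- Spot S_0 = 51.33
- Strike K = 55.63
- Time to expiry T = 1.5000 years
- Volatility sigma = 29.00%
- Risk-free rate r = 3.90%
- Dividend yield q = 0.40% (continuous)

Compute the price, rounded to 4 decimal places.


Answer: Price = 6.5931

Derivation:
d1 = (ln(S/K) + (r - q + 0.5*sigma^2) * T) / (sigma * sqrt(T)) = 0.09890238
d2 = d1 - sigma * sqrt(T) = -0.25627363
exp(-rT) = 0.94317824; exp(-qT) = 0.99401796
C = S_0 * exp(-qT) * N(d1) - K * exp(-rT) * N(d2)
N(d1) = 0.53939211; N(d2) = 0.39886978
C = 51.3300 * 0.99401796 * 0.53939211 - 55.6300 * 0.94317824 * 0.39886978 = 6.5931


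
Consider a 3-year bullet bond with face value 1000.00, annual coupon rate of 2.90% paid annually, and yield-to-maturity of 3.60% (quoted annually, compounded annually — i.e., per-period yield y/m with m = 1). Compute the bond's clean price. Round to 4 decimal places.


Coupon per period c = face * coupon_rate / m = 29.000000
Periods per year m = 1; per-period yield y/m = 0.036000
Number of cashflows N = 3
Cashflows (t years, CF_t, discount factor 1/(1+y/m)^(m*t), PV):
  t = 1.0000: CF_t = 29.000000, DF = 0.965251, PV = 27.992278
  t = 2.0000: CF_t = 29.000000, DF = 0.931709, PV = 27.019573
  t = 3.0000: CF_t = 1029.000000, DF = 0.899333, PV = 925.414092
Price P = sum_t PV_t = 980.425943

Answer: Price = 980.4259


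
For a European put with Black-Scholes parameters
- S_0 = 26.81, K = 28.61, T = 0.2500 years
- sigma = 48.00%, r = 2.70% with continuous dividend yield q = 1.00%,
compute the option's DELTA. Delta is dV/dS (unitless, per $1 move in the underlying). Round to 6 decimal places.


Answer: Delta = -0.551541

Derivation:
d1 = -0.1330473117; d2 = -0.3730473117
phi(d1) = 0.3954269045; exp(-qT) = 0.9975031224; exp(-rT) = 0.9932727301
N(-d1) = 0.5529220181
Delta = -exp(-qT) * N(-d1) = -0.9975031224 * 0.5529220181 = -0.551541


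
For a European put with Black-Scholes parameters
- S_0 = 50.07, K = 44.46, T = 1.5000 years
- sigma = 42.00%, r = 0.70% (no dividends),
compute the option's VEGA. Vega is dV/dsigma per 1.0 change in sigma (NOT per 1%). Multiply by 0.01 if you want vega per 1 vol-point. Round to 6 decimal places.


d1 = 0.5086231658; d2 = -0.0057696802
phi(d1) = 0.3505376026; exp(-qT) = 1.0000000000; exp(-rT) = 0.9895549326
Vega = S * exp(-qT) * phi(d1) * sqrt(T) = 50.0700 * 1.0000000000 * 0.3505376026 * 1.2247448714 = 21.496009

Answer: Vega = 21.496009


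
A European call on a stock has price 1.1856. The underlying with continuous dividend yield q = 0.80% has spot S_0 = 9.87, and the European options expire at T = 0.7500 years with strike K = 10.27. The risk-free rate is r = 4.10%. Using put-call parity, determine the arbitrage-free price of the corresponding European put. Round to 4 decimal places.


Put-call parity: C - P = S_0 * exp(-qT) - K * exp(-rT).
S_0 * exp(-qT) = 9.8700 * 0.99401796 = 9.81095731
K * exp(-rT) = 10.2700 * 0.96971797 = 9.95900358
P = C - S*exp(-qT) + K*exp(-rT)
P = 1.1856 - 9.81095731 + 9.95900358 = 1.3336

Answer: Put price = 1.3336


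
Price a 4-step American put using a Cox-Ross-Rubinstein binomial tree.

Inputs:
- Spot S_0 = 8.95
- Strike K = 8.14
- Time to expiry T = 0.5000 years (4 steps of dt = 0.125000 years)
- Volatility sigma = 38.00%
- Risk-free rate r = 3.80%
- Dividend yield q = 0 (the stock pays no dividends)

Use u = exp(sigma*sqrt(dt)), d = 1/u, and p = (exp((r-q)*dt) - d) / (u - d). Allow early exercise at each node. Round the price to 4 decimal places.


dt = T/N = 0.125000
u = exp(sigma*sqrt(dt)) = 1.143793; d = 1/u = 0.874284
p = (exp((r-q)*dt) - d) / (u - d) = 0.484129
Discount per step: exp(-r*dt) = 0.995261
Stock lattice S(k, i) with i counting down-moves:
  k=0: S(0,0) = 8.9500
  k=1: S(1,0) = 10.2370; S(1,1) = 7.8248
  k=2: S(2,0) = 11.7090; S(2,1) = 8.9500; S(2,2) = 6.8411
  k=3: S(3,0) = 13.3926; S(3,1) = 10.2370; S(3,2) = 7.8248; S(3,3) = 5.9811
  k=4: S(4,0) = 15.3184; S(4,1) = 11.7090; S(4,2) = 8.9500; S(4,3) = 6.8411; S(4,4) = 5.2292
Terminal payoffs V(N, i) = max(K - S_T, 0):
  V(4,0) = 0.000000; V(4,1) = 0.000000; V(4,2) = 0.000000; V(4,3) = 1.298870; V(4,4) = 2.910831
Backward induction: V(k, i) = exp(-r*dt) * [p * V(k+1, i) + (1-p) * V(k+1, i+1)]; then take max(V_cont, immediate exercise) for American.
  V(3,0) = exp(-r*dt) * [p*0.000000 + (1-p)*0.000000] = 0.000000; exercise = 0.000000; V(3,0) = max -> 0.000000
  V(3,1) = exp(-r*dt) * [p*0.000000 + (1-p)*0.000000] = 0.000000; exercise = 0.000000; V(3,1) = max -> 0.000000
  V(3,2) = exp(-r*dt) * [p*0.000000 + (1-p)*1.298870] = 0.666874; exercise = 0.315160; V(3,2) = max -> 0.666874
  V(3,3) = exp(-r*dt) * [p*1.298870 + (1-p)*2.910831] = 2.120338; exercise = 2.158911; V(3,3) = max -> 2.158911
  V(2,0) = exp(-r*dt) * [p*0.000000 + (1-p)*0.000000] = 0.000000; exercise = 0.000000; V(2,0) = max -> 0.000000
  V(2,1) = exp(-r*dt) * [p*0.000000 + (1-p)*0.666874] = 0.342390; exercise = 0.000000; V(2,1) = max -> 0.342390
  V(2,2) = exp(-r*dt) * [p*0.666874 + (1-p)*2.158911] = 1.429764; exercise = 1.298870; V(2,2) = max -> 1.429764
  V(1,0) = exp(-r*dt) * [p*0.000000 + (1-p)*0.342390] = 0.175792; exercise = 0.000000; V(1,0) = max -> 0.175792
  V(1,1) = exp(-r*dt) * [p*0.342390 + (1-p)*1.429764] = 0.899054; exercise = 0.315160; V(1,1) = max -> 0.899054
  V(0,0) = exp(-r*dt) * [p*0.175792 + (1-p)*0.899054] = 0.546300; exercise = 0.000000; V(0,0) = max -> 0.546300

Answer: Price = V(0,0) = 0.5463


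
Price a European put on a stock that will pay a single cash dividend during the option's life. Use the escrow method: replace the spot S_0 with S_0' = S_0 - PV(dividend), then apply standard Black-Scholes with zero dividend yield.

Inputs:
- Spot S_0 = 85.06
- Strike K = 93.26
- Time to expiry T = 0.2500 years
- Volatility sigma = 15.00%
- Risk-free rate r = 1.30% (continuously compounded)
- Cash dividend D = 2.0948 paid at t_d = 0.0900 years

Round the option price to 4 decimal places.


PV(D) = D * exp(-r * t_d) = 2.0948 * 0.99883068 = 2.09235052
S_0' = S_0 - PV(D) = 85.0600 - 2.09235052 = 82.96764948
d1 = (ln(S_0'/K) + (r + sigma^2/2)*T) / (sigma*sqrt(T)) = -1.47837366
d2 = d1 - sigma*sqrt(T) = -1.55337366
exp(-rT) = 0.99675528
N(-d1) = 0.93034610; N(-d2) = 0.93983305
P = K * exp(-rT) * N(-d2) - S_0' * N(-d1) = 93.2600 * 0.99675528 * 0.93983305 - 82.96764948 * 0.93034610 = 10.1758

Answer: Price = 10.1758


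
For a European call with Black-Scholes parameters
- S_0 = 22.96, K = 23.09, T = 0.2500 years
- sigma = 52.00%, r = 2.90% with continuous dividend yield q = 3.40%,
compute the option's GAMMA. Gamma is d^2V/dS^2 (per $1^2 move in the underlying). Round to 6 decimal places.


d1 = 0.1034767234; d2 = -0.1565232766
phi(d1) = 0.3968121638; exp(-qT) = 0.9915360229; exp(-rT) = 0.9927762179
Gamma = exp(-qT) * phi(d1) / (S * sigma * sqrt(T)) = 0.9915360229 * 0.3968121638 / (22.9600 * 0.5200 * 0.5000000000) = 0.065910

Answer: Gamma = 0.065910


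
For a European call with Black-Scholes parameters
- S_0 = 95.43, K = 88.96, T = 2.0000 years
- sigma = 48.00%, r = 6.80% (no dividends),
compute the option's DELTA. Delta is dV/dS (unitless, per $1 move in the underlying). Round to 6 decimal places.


d1 = 0.6431816234; d2 = -0.0356408866
phi(d1) = 0.3243993912; exp(-qT) = 1.0000000000; exp(-rT) = 0.8728426325
N(d1) = 0.7399468720
Delta = exp(-qT) * N(d1) = 1.0000000000 * 0.7399468720 = 0.739947

Answer: Delta = 0.739947


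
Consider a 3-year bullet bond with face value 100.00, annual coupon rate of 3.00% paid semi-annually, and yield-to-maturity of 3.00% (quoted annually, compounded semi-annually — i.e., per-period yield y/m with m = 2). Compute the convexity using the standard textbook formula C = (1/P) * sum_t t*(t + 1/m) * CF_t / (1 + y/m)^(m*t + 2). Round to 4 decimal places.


Answer: Convexity = 9.7009

Derivation:
Coupon per period c = face * coupon_rate / m = 1.500000
Periods per year m = 2; per-period yield y/m = 0.015000
Number of cashflows N = 6
Cashflows (t years, CF_t, discount factor 1/(1+y/m)^(m*t), PV):
  t = 0.5000: CF_t = 1.500000, DF = 0.985222, PV = 1.477833
  t = 1.0000: CF_t = 1.500000, DF = 0.970662, PV = 1.455993
  t = 1.5000: CF_t = 1.500000, DF = 0.956317, PV = 1.434475
  t = 2.0000: CF_t = 1.500000, DF = 0.942184, PV = 1.413276
  t = 2.5000: CF_t = 1.500000, DF = 0.928260, PV = 1.392390
  t = 3.0000: CF_t = 101.500000, DF = 0.914542, PV = 92.826033
Price P = sum_t PV_t = 100.000000
Convexity numerator sum_t t*(t + 1/m) * CF_t / (1+y/m)^(m*t + 2):
  t = 0.5000: term = 0.717238
  t = 1.0000: term = 2.119915
  t = 1.5000: term = 4.177171
  t = 2.0000: term = 6.859066
  t = 2.5000: term = 10.136551
  t = 3.0000: term = 946.078130
Convexity = (1/P) * sum = 970.088072 / 100.000000 = 9.700881


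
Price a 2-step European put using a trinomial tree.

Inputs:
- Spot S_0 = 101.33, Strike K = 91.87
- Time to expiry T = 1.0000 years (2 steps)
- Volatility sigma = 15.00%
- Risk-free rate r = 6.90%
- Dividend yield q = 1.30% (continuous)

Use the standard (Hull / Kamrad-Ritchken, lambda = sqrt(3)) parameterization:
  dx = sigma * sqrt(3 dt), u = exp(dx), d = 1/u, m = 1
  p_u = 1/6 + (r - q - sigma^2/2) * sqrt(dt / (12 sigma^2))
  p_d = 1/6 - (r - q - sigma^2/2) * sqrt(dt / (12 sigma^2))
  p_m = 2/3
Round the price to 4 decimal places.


dt = T/N = 0.500000; dx = sigma*sqrt(3*dt) = 0.183712
u = exp(dx) = 1.201669; d = 1/u = 0.832176
p_u = 0.227564, p_m = 0.666667, p_d = 0.105770
Discount per step: exp(-r*dt) = 0.966088
Stock lattice S(k, j) with j the centered position index:
  k=0: S(0,+0) = 101.3300
  k=1: S(1,-1) = 84.3244; S(1,+0) = 101.3300; S(1,+1) = 121.7652
  k=2: S(2,-2) = 70.1727; S(2,-1) = 84.3244; S(2,+0) = 101.3300; S(2,+1) = 121.7652; S(2,+2) = 146.3215
Terminal payoffs V(N, j) = max(K - S_T, 0):
  V(2,-2) = 21.697320; V(2,-1) = 7.545640; V(2,+0) = 0.000000; V(2,+1) = 0.000000; V(2,+2) = 0.000000
Backward induction: V(k, j) = exp(-r*dt) * [p_u * V(k+1, j+1) + p_m * V(k+1, j) + p_d * V(k+1, j-1)]
  V(1,-1) = exp(-r*dt) * [p_u*0.000000 + p_m*7.545640 + p_d*21.697320] = 7.076930
  V(1,+0) = exp(-r*dt) * [p_u*0.000000 + p_m*0.000000 + p_d*7.545640] = 0.771035
  V(1,+1) = exp(-r*dt) * [p_u*0.000000 + p_m*0.000000 + p_d*0.000000] = 0.000000
  V(0,+0) = exp(-r*dt) * [p_u*0.000000 + p_m*0.771035 + p_d*7.076930] = 1.219732

Answer: Price = V(0,0) = 1.2197


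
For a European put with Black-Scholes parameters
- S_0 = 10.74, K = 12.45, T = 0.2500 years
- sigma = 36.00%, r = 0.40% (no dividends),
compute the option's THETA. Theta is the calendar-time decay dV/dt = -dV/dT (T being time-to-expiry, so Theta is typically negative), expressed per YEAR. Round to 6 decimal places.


d1 = -0.7252529657; d2 = -0.9052529657
phi(d1) = 0.3066848931; exp(-qT) = 1.0000000000; exp(-rT) = 0.9990004998
Theta = -S*exp(-qT)*phi(d1)*sigma/(2*sqrt(T)) + r*K*exp(-rT)*N(-d2) - q*S*exp(-qT)*N(-d1)
N(-d1) = 0.7658515727; N(-d2) = 0.8173343061; sqrt(T) = 0.5000000000
Term 1 = -10.7400 * 1.0000000000 * 0.3066848931 * 0.3600 / (2 * 0.5000000000) = -1.1857664707
Term 2 = 0.0040 * 12.4500 * 0.9990004998 * 0.8173343061 = 0.0406625655
Term 3 = 0 (no dividend yield, q = 0)
Theta = -1.1857664707 + (0.0406625655) + (0.0000000000) = -1.145104

Answer: Theta = -1.145104


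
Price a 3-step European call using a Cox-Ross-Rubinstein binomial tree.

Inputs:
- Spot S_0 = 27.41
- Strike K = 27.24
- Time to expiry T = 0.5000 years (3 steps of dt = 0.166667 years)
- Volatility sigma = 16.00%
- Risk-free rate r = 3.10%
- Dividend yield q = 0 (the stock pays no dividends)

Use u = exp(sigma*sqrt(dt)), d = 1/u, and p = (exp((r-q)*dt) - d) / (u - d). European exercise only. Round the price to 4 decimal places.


dt = T/N = 0.166667
u = exp(sigma*sqrt(dt)) = 1.067500; d = 1/u = 0.936768
p = (exp((r-q)*dt) - d) / (u - d) = 0.523299
Discount per step: exp(-r*dt) = 0.994847
Stock lattice S(k, i) with i counting down-moves:
  k=0: S(0,0) = 27.4100
  k=1: S(1,0) = 29.2602; S(1,1) = 25.6768
  k=2: S(2,0) = 31.2353; S(2,1) = 27.4100; S(2,2) = 24.0532
  k=3: S(3,0) = 33.3436; S(3,1) = 29.2602; S(3,2) = 25.6768; S(3,3) = 22.5323
Terminal payoffs V(N, i) = max(S_T - K, 0):
  V(3,0) = 6.103641; V(3,1) = 2.020183; V(3,2) = 0.000000; V(3,3) = 0.000000
Backward induction: V(k, i) = exp(-r*dt) * [p * V(k+1, i) + (1-p) * V(k+1, i+1)].
  V(2,0) = exp(-r*dt) * [p*6.103641 + (1-p)*2.020183] = 4.135630
  V(2,1) = exp(-r*dt) * [p*2.020183 + (1-p)*0.000000] = 1.051712
  V(2,2) = exp(-r*dt) * [p*0.000000 + (1-p)*0.000000] = 0.000000
  V(1,0) = exp(-r*dt) * [p*4.135630 + (1-p)*1.051712] = 2.651787
  V(1,1) = exp(-r*dt) * [p*1.051712 + (1-p)*0.000000] = 0.547524
  V(0,0) = exp(-r*dt) * [p*2.651787 + (1-p)*0.547524] = 1.640187

Answer: Price = V(0,0) = 1.6402


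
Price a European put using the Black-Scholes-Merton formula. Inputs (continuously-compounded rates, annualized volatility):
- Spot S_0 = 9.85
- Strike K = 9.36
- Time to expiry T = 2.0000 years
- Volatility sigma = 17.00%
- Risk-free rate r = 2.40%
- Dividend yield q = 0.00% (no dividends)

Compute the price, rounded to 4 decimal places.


Answer: Price = 0.5084

Derivation:
d1 = (ln(S/K) + (r - q + 0.5*sigma^2) * T) / (sigma * sqrt(T)) = 0.53210270
d2 = d1 - sigma * sqrt(T) = 0.29168639
exp(-rT) = 0.95313379; exp(-qT) = 1.00000000
P = K * exp(-rT) * N(-d2) - S_0 * exp(-qT) * N(-d1)
N(-d1) = 0.29732743; N(-d2) = 0.38526321
P = 9.3600 * 0.95313379 * 0.38526321 - 9.8500 * 1.00000000 * 0.29732743 = 0.5084


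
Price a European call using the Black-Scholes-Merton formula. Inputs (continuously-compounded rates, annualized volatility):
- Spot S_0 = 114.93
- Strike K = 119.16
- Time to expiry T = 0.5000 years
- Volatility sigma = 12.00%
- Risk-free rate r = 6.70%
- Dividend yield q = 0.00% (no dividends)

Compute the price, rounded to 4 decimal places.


Answer: Price = 3.7443

Derivation:
d1 = (ln(S/K) + (r - q + 0.5*sigma^2) * T) / (sigma * sqrt(T)) = 0.01126798
d2 = d1 - sigma * sqrt(T) = -0.07358484
exp(-rT) = 0.96705491; exp(-qT) = 1.00000000
C = S_0 * exp(-qT) * N(d1) - K * exp(-rT) * N(d2)
N(d1) = 0.50449518; N(d2) = 0.47067037
C = 114.9300 * 1.00000000 * 0.50449518 - 119.1600 * 0.96705491 * 0.47067037 = 3.7443


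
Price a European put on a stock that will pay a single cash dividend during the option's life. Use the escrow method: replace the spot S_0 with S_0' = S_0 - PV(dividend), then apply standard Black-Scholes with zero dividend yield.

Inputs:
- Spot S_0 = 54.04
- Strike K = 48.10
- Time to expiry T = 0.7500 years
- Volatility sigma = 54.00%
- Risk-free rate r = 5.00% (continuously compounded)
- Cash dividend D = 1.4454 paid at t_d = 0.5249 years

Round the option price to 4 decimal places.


Answer: Price = 6.3283

Derivation:
PV(D) = D * exp(-r * t_d) = 1.4454 * 0.97409641 = 1.40795895
S_0' = S_0 - PV(D) = 54.0400 - 1.40795895 = 52.63204105
d1 = (ln(S_0'/K) + (r + sigma^2/2)*T) / (sigma*sqrt(T)) = 0.50655623
d2 = d1 - sigma*sqrt(T) = 0.03890251
exp(-rT) = 0.96319442
N(-d1) = 0.30623311; N(-d2) = 0.48448406
P = K * exp(-rT) * N(-d2) - S_0' * N(-d1) = 48.1000 * 0.96319442 * 0.48448406 - 52.63204105 * 0.30623311 = 6.3283


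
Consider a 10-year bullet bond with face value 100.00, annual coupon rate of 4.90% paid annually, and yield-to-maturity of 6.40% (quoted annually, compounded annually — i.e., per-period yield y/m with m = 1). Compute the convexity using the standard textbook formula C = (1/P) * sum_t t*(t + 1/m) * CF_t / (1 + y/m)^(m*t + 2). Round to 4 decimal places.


Answer: Convexity = 71.9215

Derivation:
Coupon per period c = face * coupon_rate / m = 4.900000
Periods per year m = 1; per-period yield y/m = 0.064000
Number of cashflows N = 10
Cashflows (t years, CF_t, discount factor 1/(1+y/m)^(m*t), PV):
  t = 1.0000: CF_t = 4.900000, DF = 0.939850, PV = 4.605263
  t = 2.0000: CF_t = 4.900000, DF = 0.883317, PV = 4.328255
  t = 3.0000: CF_t = 4.900000, DF = 0.830185, PV = 4.067909
  t = 4.0000: CF_t = 4.900000, DF = 0.780249, PV = 3.823222
  t = 5.0000: CF_t = 4.900000, DF = 0.733317, PV = 3.593254
  t = 6.0000: CF_t = 4.900000, DF = 0.689208, PV = 3.377119
  t = 7.0000: CF_t = 4.900000, DF = 0.647752, PV = 3.173984
  t = 8.0000: CF_t = 4.900000, DF = 0.608789, PV = 2.983067
  t = 9.0000: CF_t = 4.900000, DF = 0.572170, PV = 2.803635
  t = 10.0000: CF_t = 104.900000, DF = 0.537754, PV = 56.410404
Price P = sum_t PV_t = 89.166111
Convexity numerator sum_t t*(t + 1/m) * CF_t / (1+y/m)^(m*t + 2):
  t = 1.0000: term = 8.135817
  t = 2.0000: term = 22.939335
  t = 3.0000: term = 43.119050
  t = 4.0000: term = 67.542372
  t = 5.0000: term = 95.219509
  t = 6.0000: term = 125.288828
  t = 7.0000: term = 157.003544
  t = 8.0000: term = 189.719642
  t = 9.0000: term = 222.884918
  t = 10.0000: term = 5481.111513
Convexity = (1/P) * sum = 6412.964528 / 89.166111 = 71.921545


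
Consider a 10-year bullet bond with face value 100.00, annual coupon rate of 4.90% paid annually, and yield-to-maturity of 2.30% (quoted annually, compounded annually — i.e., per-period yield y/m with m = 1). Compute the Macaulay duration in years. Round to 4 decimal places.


Coupon per period c = face * coupon_rate / m = 4.900000
Periods per year m = 1; per-period yield y/m = 0.023000
Number of cashflows N = 10
Cashflows (t years, CF_t, discount factor 1/(1+y/m)^(m*t), PV):
  t = 1.0000: CF_t = 4.900000, DF = 0.977517, PV = 4.789834
  t = 2.0000: CF_t = 4.900000, DF = 0.955540, PV = 4.682144
  t = 3.0000: CF_t = 4.900000, DF = 0.934056, PV = 4.576876
  t = 4.0000: CF_t = 4.900000, DF = 0.913056, PV = 4.473975
  t = 5.0000: CF_t = 4.900000, DF = 0.892528, PV = 4.373387
  t = 6.0000: CF_t = 4.900000, DF = 0.872461, PV = 4.275061
  t = 7.0000: CF_t = 4.900000, DF = 0.852846, PV = 4.178945
  t = 8.0000: CF_t = 4.900000, DF = 0.833671, PV = 4.084990
  t = 9.0000: CF_t = 4.900000, DF = 0.814928, PV = 3.993148
  t = 10.0000: CF_t = 104.900000, DF = 0.796606, PV = 83.563987
Price P = sum_t PV_t = 122.992347
Macaulay numerator sum_t t * PV_t:
  t * PV_t at t = 1.0000: 4.789834
  t * PV_t at t = 2.0000: 9.364289
  t * PV_t at t = 3.0000: 13.730629
  t * PV_t at t = 4.0000: 17.895900
  t * PV_t at t = 5.0000: 21.866935
  t * PV_t at t = 6.0000: 25.650364
  t * PV_t at t = 7.0000: 29.252614
  t * PV_t at t = 8.0000: 32.679921
  t * PV_t at t = 9.0000: 35.938329
  t * PV_t at t = 10.0000: 835.639867
Macaulay duration D = (sum_t t * PV_t) / P = 1026.808682 / 122.992347 = 8.348558

Answer: Macaulay duration = 8.3486 years


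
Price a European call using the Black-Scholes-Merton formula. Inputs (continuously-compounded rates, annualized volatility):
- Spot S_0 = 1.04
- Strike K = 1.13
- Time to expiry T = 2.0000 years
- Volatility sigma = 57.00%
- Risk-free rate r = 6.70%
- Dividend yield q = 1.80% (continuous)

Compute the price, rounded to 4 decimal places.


d1 = (ln(S/K) + (r - q + 0.5*sigma^2) * T) / (sigma * sqrt(T)) = 0.42166276
d2 = d1 - sigma * sqrt(T) = -0.38443897
exp(-rT) = 0.87459006; exp(-qT) = 0.96464029
C = S_0 * exp(-qT) * N(d1) - K * exp(-rT) * N(d2)
N(d1) = 0.66336440; N(d2) = 0.35032656
C = 1.0400 * 0.96464029 * 0.66336440 - 1.1300 * 0.87459006 * 0.35032656 = 0.3193

Answer: Price = 0.3193


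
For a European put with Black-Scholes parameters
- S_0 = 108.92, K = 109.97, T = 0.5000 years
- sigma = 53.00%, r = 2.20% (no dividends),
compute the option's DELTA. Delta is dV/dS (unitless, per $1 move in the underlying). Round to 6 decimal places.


d1 = 0.1911351428; d2 = -0.1836314512
phi(d1) = 0.3917212243; exp(-qT) = 1.0000000000; exp(-rT) = 0.9890602788
N(-d1) = 0.4242098576
Delta = -exp(-qT) * N(-d1) = -1.0000000000 * 0.4242098576 = -0.424210

Answer: Delta = -0.424210


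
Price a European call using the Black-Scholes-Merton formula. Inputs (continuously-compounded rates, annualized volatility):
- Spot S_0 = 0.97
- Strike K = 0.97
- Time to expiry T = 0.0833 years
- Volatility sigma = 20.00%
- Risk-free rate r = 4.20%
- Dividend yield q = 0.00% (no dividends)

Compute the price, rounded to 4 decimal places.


d1 = (ln(S/K) + (r - q + 0.5*sigma^2) * T) / (sigma * sqrt(T)) = 0.08947139
d2 = d1 - sigma * sqrt(T) = 0.03174791
exp(-rT) = 0.99650751; exp(-qT) = 1.00000000
C = S_0 * exp(-qT) * N(d1) - K * exp(-rT) * N(d2)
N(d1) = 0.53564636; N(d2) = 0.51266346
C = 0.9700 * 1.00000000 * 0.53564636 - 0.9700 * 0.99650751 * 0.51266346 = 0.0240

Answer: Price = 0.0240


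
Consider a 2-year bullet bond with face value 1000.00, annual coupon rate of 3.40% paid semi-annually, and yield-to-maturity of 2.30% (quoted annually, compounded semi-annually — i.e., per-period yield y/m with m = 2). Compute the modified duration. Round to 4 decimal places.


Answer: Modified duration = 1.9288

Derivation:
Coupon per period c = face * coupon_rate / m = 17.000000
Periods per year m = 2; per-period yield y/m = 0.011500
Number of cashflows N = 4
Cashflows (t years, CF_t, discount factor 1/(1+y/m)^(m*t), PV):
  t = 0.5000: CF_t = 17.000000, DF = 0.988631, PV = 16.806723
  t = 1.0000: CF_t = 17.000000, DF = 0.977391, PV = 16.615643
  t = 1.5000: CF_t = 17.000000, DF = 0.966279, PV = 16.426735
  t = 2.0000: CF_t = 1017.000000, DF = 0.955293, PV = 971.532659
Price P = sum_t PV_t = 1021.381760
First compute Macaulay numerator sum_t t * PV_t:
  t * PV_t at t = 0.5000: 8.403361
  t * PV_t at t = 1.0000: 16.615643
  t * PV_t at t = 1.5000: 24.640103
  t * PV_t at t = 2.0000: 1943.065318
Macaulay duration D = 1992.724426 / 1021.381760 = 1.951008
Modified duration = D / (1 + y/m) = 1.951008 / (1 + 0.011500) = 1.928827
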